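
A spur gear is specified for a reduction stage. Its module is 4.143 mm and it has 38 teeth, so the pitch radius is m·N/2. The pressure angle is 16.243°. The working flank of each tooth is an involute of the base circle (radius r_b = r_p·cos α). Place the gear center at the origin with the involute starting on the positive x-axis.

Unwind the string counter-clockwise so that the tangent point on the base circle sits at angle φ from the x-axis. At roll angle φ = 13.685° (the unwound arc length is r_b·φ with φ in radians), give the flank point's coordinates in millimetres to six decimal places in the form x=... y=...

pitch radius r_p = m·N/2 = 4.143·38/2 = 78.717000
base radius r_b = r_p·cos α = 78.717000·cos 16.243° = 75.574935
roll angle φ = 13.685° = 0.23884831 rad
x = r_b·(cos φ + φ·sin φ) = 75.574935·(0.97161109 + 0.23884831·0.23658379) = 77.700006
y = r_b·(sin φ − φ·cos φ) = 75.574935·(0.23658379 − 0.23884831·0.97161109) = 0.341306

x=77.700006 y=0.341306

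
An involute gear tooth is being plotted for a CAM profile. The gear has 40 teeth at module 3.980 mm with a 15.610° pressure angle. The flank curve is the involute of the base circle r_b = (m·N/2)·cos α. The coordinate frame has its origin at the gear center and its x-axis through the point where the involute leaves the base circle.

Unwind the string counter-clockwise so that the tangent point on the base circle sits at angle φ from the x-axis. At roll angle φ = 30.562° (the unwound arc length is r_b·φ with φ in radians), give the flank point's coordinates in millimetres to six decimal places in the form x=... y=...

x=86.806758 y=3.769123

pitch radius r_p = m·N/2 = 3.980·40/2 = 79.600000
base radius r_b = r_p·cos α = 79.600000·cos 15.610° = 76.664003
roll angle φ = 30.562° = 0.53340753 rad
x = r_b·(cos φ + φ·sin φ) = 76.664003·(0.86107945 + 0.53340753·0.50847044) = 86.806758
y = r_b·(sin φ − φ·cos φ) = 76.664003·(0.50847044 − 0.53340753·0.86107945) = 3.769123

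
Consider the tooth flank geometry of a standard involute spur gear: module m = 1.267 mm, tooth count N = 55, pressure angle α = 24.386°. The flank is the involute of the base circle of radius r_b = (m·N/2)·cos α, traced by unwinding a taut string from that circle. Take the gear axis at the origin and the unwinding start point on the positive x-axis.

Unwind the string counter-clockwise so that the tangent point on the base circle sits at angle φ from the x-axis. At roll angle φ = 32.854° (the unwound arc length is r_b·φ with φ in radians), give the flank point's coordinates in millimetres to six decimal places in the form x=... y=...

pitch radius r_p = m·N/2 = 1.267·55/2 = 34.842500
base radius r_b = r_p·cos α = 34.842500·cos 24.386° = 31.734012
roll angle φ = 32.854° = 0.57341047 rad
x = r_b·(cos φ + φ·sin φ) = 31.734012·(0.84005568 + 0.57341047·0.54250018) = 36.530003
y = r_b·(sin φ − φ·cos φ) = 31.734012·(0.54250018 − 0.57341047·0.84005568) = 1.929538

x=36.530003 y=1.929538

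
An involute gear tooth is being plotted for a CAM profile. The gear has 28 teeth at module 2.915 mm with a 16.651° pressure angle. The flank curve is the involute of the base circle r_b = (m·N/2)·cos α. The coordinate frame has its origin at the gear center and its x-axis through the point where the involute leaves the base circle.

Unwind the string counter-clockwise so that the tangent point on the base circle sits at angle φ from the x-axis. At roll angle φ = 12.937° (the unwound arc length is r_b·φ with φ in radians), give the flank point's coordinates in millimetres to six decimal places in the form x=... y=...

pitch radius r_p = m·N/2 = 2.915·28/2 = 40.810000
base radius r_b = r_p·cos α = 40.810000·cos 16.651° = 39.098751
roll angle φ = 12.937° = 0.22579325 rad
x = r_b·(cos φ + φ·sin φ) = 39.098751·(0.97461682 + 0.22579325·0.22387954) = 40.082761
y = r_b·(sin φ − φ·cos φ) = 39.098751·(0.22387954 − 0.22579325·0.97461682) = 0.149265

x=40.082761 y=0.149265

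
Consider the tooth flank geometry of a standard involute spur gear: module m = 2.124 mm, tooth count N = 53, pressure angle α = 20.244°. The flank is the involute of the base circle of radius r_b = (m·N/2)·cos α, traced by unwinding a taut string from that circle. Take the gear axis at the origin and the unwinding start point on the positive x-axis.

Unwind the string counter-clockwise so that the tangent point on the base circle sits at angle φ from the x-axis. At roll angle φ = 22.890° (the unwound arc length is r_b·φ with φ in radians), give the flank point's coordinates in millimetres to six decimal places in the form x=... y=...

pitch radius r_p = m·N/2 = 2.124·53/2 = 56.286000
base radius r_b = r_p·cos α = 56.286000·cos 20.244° = 52.809077
roll angle φ = 22.890° = 0.39950587 rad
x = r_b·(cos φ + φ·sin φ) = 52.809077·(0.92125331 + 0.39950587·0.38896317) = 56.856702
y = r_b·(sin φ − φ·cos φ) = 52.809077·(0.38896317 − 0.39950587·0.92125331) = 1.104611

x=56.856702 y=1.104611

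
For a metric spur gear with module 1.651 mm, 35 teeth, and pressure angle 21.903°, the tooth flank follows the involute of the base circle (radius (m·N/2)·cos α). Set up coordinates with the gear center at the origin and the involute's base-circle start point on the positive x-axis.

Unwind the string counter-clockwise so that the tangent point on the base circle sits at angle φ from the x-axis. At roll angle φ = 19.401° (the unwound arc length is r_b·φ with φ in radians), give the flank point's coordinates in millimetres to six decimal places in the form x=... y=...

x=28.299983 y=0.342959

pitch radius r_p = m·N/2 = 1.651·35/2 = 28.892500
base radius r_b = r_p·cos α = 28.892500·cos 21.903° = 26.806945
roll angle φ = 19.401° = 0.33861133 rad
x = r_b·(cos φ + φ·sin φ) = 26.806945·(0.94321686 + 0.33861133·0.33217759) = 28.299983
y = r_b·(sin φ − φ·cos φ) = 26.806945·(0.33217759 − 0.33861133·0.94321686) = 0.342959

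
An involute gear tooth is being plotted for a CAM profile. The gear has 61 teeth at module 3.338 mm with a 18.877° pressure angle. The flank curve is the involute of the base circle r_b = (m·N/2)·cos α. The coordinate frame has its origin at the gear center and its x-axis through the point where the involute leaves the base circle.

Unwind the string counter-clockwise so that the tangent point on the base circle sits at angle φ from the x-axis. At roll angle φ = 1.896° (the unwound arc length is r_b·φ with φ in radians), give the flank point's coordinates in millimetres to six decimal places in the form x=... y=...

x=96.385965 y=0.001163

pitch radius r_p = m·N/2 = 3.338·61/2 = 101.809000
base radius r_b = r_p·cos α = 101.809000·cos 18.877° = 96.333235
roll angle φ = 1.896° = 0.03309144 rad
x = r_b·(cos φ + φ·sin φ) = 96.333235·(0.99945253 + 0.03309144·0.03308540) = 96.385965
y = r_b·(sin φ − φ·cos φ) = 96.333235·(0.03308540 − 0.03309144·0.99945253) = 0.001163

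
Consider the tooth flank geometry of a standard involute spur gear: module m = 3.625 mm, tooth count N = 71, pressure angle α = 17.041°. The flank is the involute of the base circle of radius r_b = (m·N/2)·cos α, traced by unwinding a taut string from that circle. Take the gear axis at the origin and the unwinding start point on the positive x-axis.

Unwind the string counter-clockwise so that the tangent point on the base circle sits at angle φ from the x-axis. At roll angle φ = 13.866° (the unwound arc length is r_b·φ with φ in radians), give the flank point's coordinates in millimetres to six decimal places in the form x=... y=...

x=126.587933 y=0.577905

pitch radius r_p = m·N/2 = 3.625·71/2 = 128.687500
base radius r_b = r_p·cos α = 128.687500·cos 17.041° = 123.037513
roll angle φ = 13.866° = 0.24200735 rad
x = r_b·(cos φ + φ·sin φ) = 123.037513·(0.97085886 + 0.24200735·0.23965197) = 126.587933
y = r_b·(sin φ − φ·cos φ) = 123.037513·(0.23965197 − 0.24200735·0.97085886) = 0.577905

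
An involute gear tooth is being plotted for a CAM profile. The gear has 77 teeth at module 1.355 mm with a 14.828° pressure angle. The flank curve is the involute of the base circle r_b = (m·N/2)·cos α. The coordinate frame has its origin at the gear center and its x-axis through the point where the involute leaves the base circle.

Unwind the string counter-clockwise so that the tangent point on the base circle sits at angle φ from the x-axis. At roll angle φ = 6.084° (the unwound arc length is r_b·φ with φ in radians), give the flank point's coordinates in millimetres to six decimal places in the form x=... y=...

pitch radius r_p = m·N/2 = 1.355·77/2 = 52.167500
base radius r_b = r_p·cos α = 52.167500·cos 14.828° = 50.430241
roll angle φ = 6.084° = 0.10618583 rad
x = r_b·(cos φ + φ·sin φ) = 50.430241·(0.99436758 + 0.10618583·0.10598640) = 50.713751
y = r_b·(sin φ − φ·cos φ) = 50.430241·(0.10598640 − 0.10618583·0.99436758) = 0.020104

x=50.713751 y=0.020104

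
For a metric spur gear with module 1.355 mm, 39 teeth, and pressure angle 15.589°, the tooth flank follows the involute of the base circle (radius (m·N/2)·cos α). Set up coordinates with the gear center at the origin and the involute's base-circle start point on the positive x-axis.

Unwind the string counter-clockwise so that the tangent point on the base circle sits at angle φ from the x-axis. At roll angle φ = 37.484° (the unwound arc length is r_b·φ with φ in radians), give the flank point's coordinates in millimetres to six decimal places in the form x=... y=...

pitch radius r_p = m·N/2 = 1.355·39/2 = 26.422500
base radius r_b = r_p·cos α = 26.422500·cos 15.589° = 25.450527
roll angle φ = 37.484° = 0.65421922 rad
x = r_b·(cos φ + φ·sin φ) = 25.450527·(0.79352331 + 0.65421922·0.60853986) = 30.327911
y = r_b·(sin φ − φ·cos φ) = 25.450527·(0.60853986 − 0.65421922·0.79352331) = 2.275319

x=30.327911 y=2.275319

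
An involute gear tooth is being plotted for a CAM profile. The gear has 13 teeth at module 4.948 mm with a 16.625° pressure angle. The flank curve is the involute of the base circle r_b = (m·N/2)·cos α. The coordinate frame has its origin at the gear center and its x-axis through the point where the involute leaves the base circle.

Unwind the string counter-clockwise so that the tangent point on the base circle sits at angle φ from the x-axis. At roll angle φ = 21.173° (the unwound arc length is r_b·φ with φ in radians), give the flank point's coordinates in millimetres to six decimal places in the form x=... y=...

x=32.850468 y=0.511345

pitch radius r_p = m·N/2 = 4.948·13/2 = 32.162000
base radius r_b = r_p·cos α = 32.162000·cos 16.625° = 30.817559
roll angle φ = 21.173° = 0.36953856 rad
x = r_b·(cos φ + φ·sin φ) = 30.817559·(0.93249411 + 0.36953856·0.36118518) = 32.850468
y = r_b·(sin φ − φ·cos φ) = 30.817559·(0.36118518 − 0.36953856·0.93249411) = 0.511345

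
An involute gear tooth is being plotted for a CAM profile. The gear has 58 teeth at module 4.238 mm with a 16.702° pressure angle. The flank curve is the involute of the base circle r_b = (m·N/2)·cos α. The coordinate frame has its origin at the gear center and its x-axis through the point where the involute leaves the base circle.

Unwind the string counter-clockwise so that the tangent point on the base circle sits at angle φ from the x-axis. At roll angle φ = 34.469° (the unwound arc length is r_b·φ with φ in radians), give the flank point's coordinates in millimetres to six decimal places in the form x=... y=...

x=137.130121 y=8.238274

pitch radius r_p = m·N/2 = 4.238·58/2 = 122.902000
base radius r_b = r_p·cos α = 122.902000·cos 16.702° = 117.717067
roll angle φ = 34.469° = 0.60159754 rad
x = r_b·(cos φ + φ·sin φ) = 117.717067·(0.82443252 + 0.60159754·0.56596026) = 137.130121
y = r_b·(sin φ − φ·cos φ) = 117.717067·(0.56596026 − 0.60159754·0.82443252) = 8.238274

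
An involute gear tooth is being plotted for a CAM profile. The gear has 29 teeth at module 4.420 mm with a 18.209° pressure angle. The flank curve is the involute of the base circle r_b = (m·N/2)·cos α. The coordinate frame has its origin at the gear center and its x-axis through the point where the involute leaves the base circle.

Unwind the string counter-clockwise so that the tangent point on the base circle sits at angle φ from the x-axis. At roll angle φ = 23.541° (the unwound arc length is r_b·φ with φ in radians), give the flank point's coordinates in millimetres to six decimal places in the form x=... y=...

x=65.804419 y=1.383933

pitch radius r_p = m·N/2 = 4.420·29/2 = 64.090000
base radius r_b = r_p·cos α = 64.090000·cos 18.209° = 60.880564
roll angle φ = 23.541° = 0.41086796 rad
x = r_b·(cos φ + φ·sin φ) = 60.880564·(0.91677450 + 0.41086796·0.39940520) = 65.804419
y = r_b·(sin φ − φ·cos φ) = 60.880564·(0.39940520 − 0.41086796·0.91677450) = 1.383933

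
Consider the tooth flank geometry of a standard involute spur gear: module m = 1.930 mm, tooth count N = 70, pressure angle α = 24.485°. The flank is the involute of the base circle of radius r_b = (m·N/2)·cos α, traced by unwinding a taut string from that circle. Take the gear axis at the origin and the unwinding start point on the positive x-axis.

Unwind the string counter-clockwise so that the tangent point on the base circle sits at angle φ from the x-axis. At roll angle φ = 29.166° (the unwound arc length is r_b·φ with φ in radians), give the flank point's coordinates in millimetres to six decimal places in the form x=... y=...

x=68.931489 y=2.633576

pitch radius r_p = m·N/2 = 1.930·70/2 = 67.550000
base radius r_b = r_p·cos α = 67.550000·cos 24.485° = 61.475215
roll angle φ = 29.166° = 0.50904273 rad
x = r_b·(cos φ + φ·sin φ) = 61.475215·(0.87321143 + 0.50904273·0.48734157) = 68.931489
y = r_b·(sin φ − φ·cos φ) = 61.475215·(0.48734157 − 0.50904273·0.87321143) = 2.633576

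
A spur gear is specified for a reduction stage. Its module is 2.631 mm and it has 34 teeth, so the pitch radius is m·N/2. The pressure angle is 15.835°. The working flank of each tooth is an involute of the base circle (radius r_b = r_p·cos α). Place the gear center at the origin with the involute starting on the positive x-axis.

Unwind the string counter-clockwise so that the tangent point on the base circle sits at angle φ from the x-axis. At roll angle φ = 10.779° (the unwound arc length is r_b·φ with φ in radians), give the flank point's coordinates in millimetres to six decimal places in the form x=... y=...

pitch radius r_p = m·N/2 = 2.631·34/2 = 44.727000
base radius r_b = r_p·cos α = 44.727000·cos 15.835° = 43.029677
roll angle φ = 10.779° = 0.18812904 rad
x = r_b·(cos φ + φ·sin φ) = 43.029677·(0.98235586 + 0.18812904·0.18702127) = 43.784417
y = r_b·(sin φ − φ·cos φ) = 43.029677·(0.18702127 − 0.18812904·0.98235586) = 0.095165

x=43.784417 y=0.095165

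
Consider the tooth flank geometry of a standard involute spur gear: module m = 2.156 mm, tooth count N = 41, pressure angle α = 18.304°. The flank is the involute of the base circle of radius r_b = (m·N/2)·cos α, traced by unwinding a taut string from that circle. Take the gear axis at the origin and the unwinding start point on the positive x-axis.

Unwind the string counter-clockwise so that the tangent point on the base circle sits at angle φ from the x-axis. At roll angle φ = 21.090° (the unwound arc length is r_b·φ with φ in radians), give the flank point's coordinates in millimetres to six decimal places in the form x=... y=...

pitch radius r_p = m·N/2 = 2.156·41/2 = 44.198000
base radius r_b = r_p·cos α = 44.198000·cos 18.304° = 41.961738
roll angle φ = 21.090° = 0.36808994 rad
x = r_b·(cos φ + φ·sin φ) = 41.961738·(0.93301635 + 0.36808994·0.35983397) = 44.708873
y = r_b·(sin φ − φ·cos φ) = 41.961738·(0.35983397 − 0.36808994·0.93301635) = 0.688174

x=44.708873 y=0.688174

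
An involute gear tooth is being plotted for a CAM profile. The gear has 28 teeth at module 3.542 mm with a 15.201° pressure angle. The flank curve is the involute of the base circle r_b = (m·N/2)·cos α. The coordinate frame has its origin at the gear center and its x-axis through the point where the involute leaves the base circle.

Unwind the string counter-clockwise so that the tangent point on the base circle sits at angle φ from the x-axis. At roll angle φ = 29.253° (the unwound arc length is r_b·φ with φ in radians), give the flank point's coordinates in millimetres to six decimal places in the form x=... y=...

x=53.689393 y=2.068083

pitch radius r_p = m·N/2 = 3.542·28/2 = 49.588000
base radius r_b = r_p·cos α = 49.588000·cos 15.201° = 47.853011
roll angle φ = 29.253° = 0.51056117 rad
x = r_b·(cos φ + φ·sin φ) = 47.853011·(0.87247042 + 0.51056117·0.48866692) = 53.689393
y = r_b·(sin φ − φ·cos φ) = 47.853011·(0.48866692 − 0.51056117·0.87247042) = 2.068083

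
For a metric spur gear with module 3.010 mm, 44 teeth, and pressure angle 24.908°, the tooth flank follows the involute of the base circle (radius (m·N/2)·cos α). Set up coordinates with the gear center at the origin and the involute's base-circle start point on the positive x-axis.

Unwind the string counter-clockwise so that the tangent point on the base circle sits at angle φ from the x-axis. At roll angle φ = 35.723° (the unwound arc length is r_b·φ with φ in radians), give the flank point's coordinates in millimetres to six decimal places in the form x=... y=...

x=70.624074 y=4.666236

pitch radius r_p = m·N/2 = 3.010·44/2 = 66.220000
base radius r_b = r_p·cos α = 66.220000·cos 24.908° = 60.060561
roll angle φ = 35.723° = 0.62348397 rad
x = r_b·(cos φ + φ·sin φ) = 60.060561·(0.81184921 + 0.62348397·0.58386716) = 70.624074
y = r_b·(sin φ − φ·cos φ) = 60.060561·(0.58386716 − 0.62348397·0.81184921) = 4.666236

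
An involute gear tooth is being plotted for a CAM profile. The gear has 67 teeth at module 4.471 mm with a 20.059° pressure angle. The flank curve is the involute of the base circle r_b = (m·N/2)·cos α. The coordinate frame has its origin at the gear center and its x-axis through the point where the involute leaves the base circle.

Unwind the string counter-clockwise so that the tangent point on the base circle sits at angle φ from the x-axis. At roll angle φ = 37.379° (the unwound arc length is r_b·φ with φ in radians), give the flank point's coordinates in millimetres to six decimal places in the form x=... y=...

pitch radius r_p = m·N/2 = 4.471·67/2 = 149.778500
base radius r_b = r_p·cos α = 149.778500·cos 20.059° = 140.692926
roll angle φ = 37.379° = 0.65238662 rad
x = r_b·(cos φ + φ·sin φ) = 140.692926·(0.79463718 + 0.65238662·0.60708463) = 167.521811
y = r_b·(sin φ − φ·cos φ) = 140.692926·(0.60708463 − 0.65238662·0.79463718) = 12.475800

x=167.521811 y=12.475800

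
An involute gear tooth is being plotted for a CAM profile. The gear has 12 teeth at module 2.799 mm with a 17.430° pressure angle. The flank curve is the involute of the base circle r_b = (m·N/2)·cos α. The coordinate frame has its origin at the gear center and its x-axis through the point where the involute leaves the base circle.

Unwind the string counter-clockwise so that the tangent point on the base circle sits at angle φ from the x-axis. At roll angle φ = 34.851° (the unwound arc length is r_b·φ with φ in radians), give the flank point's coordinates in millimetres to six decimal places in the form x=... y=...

x=18.718414 y=1.158092

pitch radius r_p = m·N/2 = 2.799·12/2 = 16.794000
base radius r_b = r_p·cos α = 16.794000·cos 17.430° = 16.022880
roll angle φ = 34.851° = 0.60826470 rad
x = r_b·(cos φ + φ·sin φ) = 16.022880·(0.82064088 + 0.60826470·0.57144426) = 18.718414
y = r_b·(sin φ − φ·cos φ) = 16.022880·(0.57144426 − 0.60826470·0.82064088) = 1.158092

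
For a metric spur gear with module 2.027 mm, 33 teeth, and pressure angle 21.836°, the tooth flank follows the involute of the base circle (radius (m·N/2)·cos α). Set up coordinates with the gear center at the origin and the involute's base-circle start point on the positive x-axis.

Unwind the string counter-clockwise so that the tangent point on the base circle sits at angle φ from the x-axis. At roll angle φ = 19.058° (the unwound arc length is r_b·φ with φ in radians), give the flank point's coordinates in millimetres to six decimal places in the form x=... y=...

x=32.716096 y=0.376646

pitch radius r_p = m·N/2 = 2.027·33/2 = 33.445500
base radius r_b = r_p·cos α = 33.445500·cos 21.836° = 31.045863
roll angle φ = 19.058° = 0.33262485 rad
x = r_b·(cos φ + φ·sin φ) = 31.045863·(0.94518852 + 0.33262485·0.32652513) = 32.716096
y = r_b·(sin φ − φ·cos φ) = 31.045863·(0.32652513 − 0.33262485·0.94518852) = 0.376646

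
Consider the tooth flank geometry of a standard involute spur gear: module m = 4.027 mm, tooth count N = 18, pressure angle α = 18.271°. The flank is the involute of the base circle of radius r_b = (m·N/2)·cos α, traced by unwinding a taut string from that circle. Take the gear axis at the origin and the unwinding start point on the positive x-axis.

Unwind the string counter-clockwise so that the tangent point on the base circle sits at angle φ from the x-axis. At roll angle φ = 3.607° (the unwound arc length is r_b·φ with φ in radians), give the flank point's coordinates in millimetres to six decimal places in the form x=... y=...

x=34.483914 y=0.002861

pitch radius r_p = m·N/2 = 4.027·18/2 = 36.243000
base radius r_b = r_p·cos α = 36.243000·cos 18.271° = 34.415783
roll angle φ = 3.607° = 0.06295403 rad
x = r_b·(cos φ + φ·sin φ) = 34.415783·(0.99801905 + 0.06295403·0.06291245) = 34.483914
y = r_b·(sin φ − φ·cos φ) = 34.415783·(0.06291245 − 0.06295403·0.99801905) = 0.002861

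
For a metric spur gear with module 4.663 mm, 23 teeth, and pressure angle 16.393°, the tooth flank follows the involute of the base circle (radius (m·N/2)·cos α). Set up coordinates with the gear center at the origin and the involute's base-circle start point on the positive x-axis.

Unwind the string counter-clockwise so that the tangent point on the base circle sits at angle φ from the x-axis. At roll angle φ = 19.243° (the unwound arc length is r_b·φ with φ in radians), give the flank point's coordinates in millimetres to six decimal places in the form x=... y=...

x=54.264690 y=0.642336

pitch radius r_p = m·N/2 = 4.663·23/2 = 53.624500
base radius r_b = r_p·cos α = 53.624500·cos 16.393° = 51.444582
roll angle φ = 19.243° = 0.33585371 rad
x = r_b·(cos φ + φ·sin φ) = 51.444582·(0.94412929 + 0.33585371·0.32957530) = 54.264690
y = r_b·(sin φ − φ·cos φ) = 51.444582·(0.32957530 − 0.33585371·0.94412929) = 0.642336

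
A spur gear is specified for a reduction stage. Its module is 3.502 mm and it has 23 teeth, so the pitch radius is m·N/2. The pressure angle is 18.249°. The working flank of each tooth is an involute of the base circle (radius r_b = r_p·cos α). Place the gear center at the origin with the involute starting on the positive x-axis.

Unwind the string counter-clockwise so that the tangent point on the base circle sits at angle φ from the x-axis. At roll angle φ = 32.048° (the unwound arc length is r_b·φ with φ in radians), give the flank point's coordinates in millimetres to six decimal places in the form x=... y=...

x=43.770685 y=2.162058

pitch radius r_p = m·N/2 = 3.502·23/2 = 40.273000
base radius r_b = r_p·cos α = 40.273000·cos 18.249° = 38.247453
roll angle φ = 32.048° = 0.55934312 rad
x = r_b·(cos φ + φ·sin φ) = 38.247453·(0.84760385 + 0.55934312·0.53062954) = 43.770685
y = r_b·(sin φ − φ·cos φ) = 38.247453·(0.53062954 − 0.55934312·0.84760385) = 2.162058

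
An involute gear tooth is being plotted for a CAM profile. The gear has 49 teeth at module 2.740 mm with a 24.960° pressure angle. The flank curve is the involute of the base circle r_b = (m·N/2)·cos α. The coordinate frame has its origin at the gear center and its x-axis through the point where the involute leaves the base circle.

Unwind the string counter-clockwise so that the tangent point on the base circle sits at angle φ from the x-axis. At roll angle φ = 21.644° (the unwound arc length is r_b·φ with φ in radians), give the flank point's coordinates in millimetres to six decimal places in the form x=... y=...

x=65.048974 y=1.078070

pitch radius r_p = m·N/2 = 2.740·49/2 = 67.130000
base radius r_b = r_p·cos α = 67.130000·cos 24.960° = 60.860233
roll angle φ = 21.644° = 0.37775906 rad
x = r_b·(cos φ + φ·sin φ) = 60.860233·(0.92949351 + 0.37775906·0.36883846) = 65.048974
y = r_b·(sin φ − φ·cos φ) = 60.860233·(0.36883846 − 0.37775906·0.92949351) = 1.078070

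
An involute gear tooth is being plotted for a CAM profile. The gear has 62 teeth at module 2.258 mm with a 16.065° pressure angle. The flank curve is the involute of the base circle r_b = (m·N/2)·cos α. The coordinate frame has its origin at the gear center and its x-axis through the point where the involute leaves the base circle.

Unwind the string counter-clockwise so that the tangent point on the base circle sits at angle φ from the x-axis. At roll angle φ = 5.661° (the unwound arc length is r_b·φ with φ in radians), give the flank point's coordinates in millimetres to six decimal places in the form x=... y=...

x=67.591983 y=0.021605

pitch radius r_p = m·N/2 = 2.258·62/2 = 69.998000
base radius r_b = r_p·cos α = 69.998000·cos 16.065° = 67.264464
roll angle φ = 5.661° = 0.09880309 rad
x = r_b·(cos φ + φ·sin φ) = 67.264464·(0.99512294 + 0.09880309·0.09864241) = 67.591983
y = r_b·(sin φ − φ·cos φ) = 67.264464·(0.09864241 − 0.09880309·0.99512294) = 0.021605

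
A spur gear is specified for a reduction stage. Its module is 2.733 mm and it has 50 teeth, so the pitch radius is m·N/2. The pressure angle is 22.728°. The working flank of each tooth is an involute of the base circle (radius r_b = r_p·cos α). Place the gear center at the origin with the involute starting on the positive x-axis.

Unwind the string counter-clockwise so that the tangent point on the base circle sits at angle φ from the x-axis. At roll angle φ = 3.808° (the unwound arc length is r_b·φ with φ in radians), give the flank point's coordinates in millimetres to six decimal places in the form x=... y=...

pitch radius r_p = m·N/2 = 2.733·50/2 = 68.325000
base radius r_b = r_p·cos α = 68.325000·cos 22.728° = 63.019522
roll angle φ = 3.808° = 0.06646214 rad
x = r_b·(cos φ + φ·sin φ) = 63.019522·(0.99779220 + 0.06646214·0.06641322) = 63.158554
y = r_b·(sin φ − φ·cos φ) = 63.019522·(0.06641322 − 0.06646214·0.99779220) = 0.006164

x=63.158554 y=0.006164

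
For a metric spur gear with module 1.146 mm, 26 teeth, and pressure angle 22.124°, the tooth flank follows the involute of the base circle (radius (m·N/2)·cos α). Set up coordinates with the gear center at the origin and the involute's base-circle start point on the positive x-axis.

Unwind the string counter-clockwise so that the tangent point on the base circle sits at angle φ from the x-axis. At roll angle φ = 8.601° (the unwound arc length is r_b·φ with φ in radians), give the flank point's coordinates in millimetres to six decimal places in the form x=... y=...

x=13.955701 y=0.015527

pitch radius r_p = m·N/2 = 1.146·26/2 = 14.898000
base radius r_b = r_p·cos α = 14.898000·cos 22.124° = 13.801075
roll angle φ = 8.601° = 0.15011577 rad
x = r_b·(cos φ + φ·sin φ) = 13.801075·(0.98875377 + 0.15011577·0.14955260) = 13.955701
y = r_b·(sin φ − φ·cos φ) = 13.801075·(0.14955260 − 0.15011577·0.98875377) = 0.015527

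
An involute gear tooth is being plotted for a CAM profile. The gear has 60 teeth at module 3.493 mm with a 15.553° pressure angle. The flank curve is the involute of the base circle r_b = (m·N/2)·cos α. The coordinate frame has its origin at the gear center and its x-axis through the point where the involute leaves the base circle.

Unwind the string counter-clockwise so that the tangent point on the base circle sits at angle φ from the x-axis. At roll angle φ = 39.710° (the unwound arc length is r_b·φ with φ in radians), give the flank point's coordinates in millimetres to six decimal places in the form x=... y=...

pitch radius r_p = m·N/2 = 3.493·60/2 = 104.790000
base radius r_b = r_p·cos α = 104.790000·cos 15.553° = 100.952888
roll angle φ = 39.710° = 0.69307025 rad
x = r_b·(cos φ + φ·sin φ) = 100.952888·(0.76928806 + 0.69307025·0.63890209) = 122.364196
y = r_b·(sin φ − φ·cos φ) = 100.952888·(0.63890209 − 0.69307025·0.76928806) = 10.673893

x=122.364196 y=10.673893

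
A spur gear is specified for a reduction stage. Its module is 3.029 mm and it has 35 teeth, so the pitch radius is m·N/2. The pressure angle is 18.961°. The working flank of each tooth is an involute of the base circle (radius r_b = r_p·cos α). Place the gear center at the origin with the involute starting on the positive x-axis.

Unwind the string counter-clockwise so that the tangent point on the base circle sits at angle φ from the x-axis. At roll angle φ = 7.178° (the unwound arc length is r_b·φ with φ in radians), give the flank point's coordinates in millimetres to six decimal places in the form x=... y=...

x=50.523175 y=0.032806

pitch radius r_p = m·N/2 = 3.029·35/2 = 53.007500
base radius r_b = r_p·cos α = 53.007500·cos 18.961° = 50.131311
roll angle φ = 7.178° = 0.12527973 rad
x = r_b·(cos φ + φ·sin φ) = 50.131311·(0.99216275 + 0.12527973·0.12495228) = 50.523175
y = r_b·(sin φ − φ·cos φ) = 50.131311·(0.12495228 − 0.12527973·0.99216275) = 0.032806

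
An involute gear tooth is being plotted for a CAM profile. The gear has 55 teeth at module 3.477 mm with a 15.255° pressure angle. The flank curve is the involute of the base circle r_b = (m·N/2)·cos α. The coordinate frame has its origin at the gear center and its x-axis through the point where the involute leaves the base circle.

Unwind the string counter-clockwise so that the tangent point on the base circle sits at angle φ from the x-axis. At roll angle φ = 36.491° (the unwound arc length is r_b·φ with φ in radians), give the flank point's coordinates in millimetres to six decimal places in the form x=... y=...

pitch radius r_p = m·N/2 = 3.477·55/2 = 95.617500
base radius r_b = r_p·cos α = 95.617500·cos 15.255° = 92.248357
roll angle φ = 36.491° = 0.63688810 rad
x = r_b·(cos φ + φ·sin φ) = 92.248357·(0.80395029 + 0.63688810·0.59469651) = 109.102631
y = r_b·(sin φ − φ·cos φ) = 92.248357·(0.59469651 − 0.63688810·0.80395029) = 7.626185

x=109.102631 y=7.626185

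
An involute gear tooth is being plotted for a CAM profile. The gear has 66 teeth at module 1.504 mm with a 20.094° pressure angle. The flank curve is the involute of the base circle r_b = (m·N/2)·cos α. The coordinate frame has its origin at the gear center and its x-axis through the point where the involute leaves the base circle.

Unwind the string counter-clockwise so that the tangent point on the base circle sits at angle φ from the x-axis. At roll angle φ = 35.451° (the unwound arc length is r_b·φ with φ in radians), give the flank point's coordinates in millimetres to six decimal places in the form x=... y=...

x=54.697119 y=3.541324

pitch radius r_p = m·N/2 = 1.504·66/2 = 49.632000
base radius r_b = r_p·cos α = 49.632000·cos 20.094° = 46.610912
roll angle φ = 35.451° = 0.61873667 rad
x = r_b·(cos φ + φ·sin φ) = 46.610912·(0.81461184 + 0.61873667·0.58000650) = 54.697119
y = r_b·(sin φ − φ·cos φ) = 46.610912·(0.58000650 − 0.61873667·0.81461184) = 3.541324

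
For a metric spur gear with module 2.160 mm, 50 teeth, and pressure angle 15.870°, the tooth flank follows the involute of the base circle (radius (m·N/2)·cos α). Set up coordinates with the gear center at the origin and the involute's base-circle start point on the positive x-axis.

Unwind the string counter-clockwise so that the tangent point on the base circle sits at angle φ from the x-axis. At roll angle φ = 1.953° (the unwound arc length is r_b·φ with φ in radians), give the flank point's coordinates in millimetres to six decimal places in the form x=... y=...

pitch radius r_p = m·N/2 = 2.160·50/2 = 54.000000
base radius r_b = r_p·cos α = 54.000000·cos 15.870° = 51.941770
roll angle φ = 1.953° = 0.03408628 rad
x = r_b·(cos φ + φ·sin φ) = 51.941770·(0.99941912 + 0.03408628·0.03407968) = 51.971936
y = r_b·(sin φ − φ·cos φ) = 51.941770·(0.03407968 − 0.03408628·0.99941912) = 0.000686

x=51.971936 y=0.000686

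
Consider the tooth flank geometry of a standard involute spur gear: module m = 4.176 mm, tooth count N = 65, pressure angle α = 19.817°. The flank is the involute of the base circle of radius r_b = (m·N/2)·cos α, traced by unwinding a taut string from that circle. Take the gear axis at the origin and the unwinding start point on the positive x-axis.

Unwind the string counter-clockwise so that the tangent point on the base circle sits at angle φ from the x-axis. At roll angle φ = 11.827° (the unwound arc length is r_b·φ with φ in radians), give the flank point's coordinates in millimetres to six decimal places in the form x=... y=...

x=130.374016 y=0.372748

pitch radius r_p = m·N/2 = 4.176·65/2 = 135.720000
base radius r_b = r_p·cos α = 135.720000·cos 19.817° = 127.682692
roll angle φ = 11.827° = 0.20642009 rad
x = r_b·(cos φ + φ·sin φ) = 127.682692·(0.97877091 + 0.20642009·0.20495731) = 130.374016
y = r_b·(sin φ − φ·cos φ) = 127.682692·(0.20495731 − 0.20642009·0.97877091) = 0.372748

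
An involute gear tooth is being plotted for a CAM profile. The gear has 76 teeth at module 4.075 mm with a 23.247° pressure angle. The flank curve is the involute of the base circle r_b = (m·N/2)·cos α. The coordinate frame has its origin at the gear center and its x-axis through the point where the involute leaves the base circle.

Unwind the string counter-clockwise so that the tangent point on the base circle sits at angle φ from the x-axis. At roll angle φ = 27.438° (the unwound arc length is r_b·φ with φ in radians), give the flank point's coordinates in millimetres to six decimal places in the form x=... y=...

x=157.668796 y=5.089950

pitch radius r_p = m·N/2 = 4.075·76/2 = 154.850000
base radius r_b = r_p·cos α = 154.850000·cos 23.247° = 142.278019
roll angle φ = 27.438° = 0.47888344 rad
x = r_b·(cos φ + φ·sin φ) = 142.278019·(0.88750997 + 0.47888344·0.46078850) = 157.668796
y = r_b·(sin φ − φ·cos φ) = 142.278019·(0.46078850 − 0.47888344·0.88750997) = 5.089950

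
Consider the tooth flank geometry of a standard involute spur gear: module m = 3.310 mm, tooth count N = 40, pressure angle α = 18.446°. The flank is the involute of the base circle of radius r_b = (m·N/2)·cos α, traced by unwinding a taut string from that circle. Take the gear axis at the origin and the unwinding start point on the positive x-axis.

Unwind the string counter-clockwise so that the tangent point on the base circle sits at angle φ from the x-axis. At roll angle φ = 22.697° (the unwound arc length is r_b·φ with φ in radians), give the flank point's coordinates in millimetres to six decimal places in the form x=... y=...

x=67.534513 y=1.280964

pitch radius r_p = m·N/2 = 3.310·40/2 = 66.200000
base radius r_b = r_p·cos α = 66.200000·cos 18.446° = 62.798795
roll angle φ = 22.697° = 0.39613738 rad
x = r_b·(cos φ + φ·sin φ) = 62.798795·(0.92255829 + 0.39613738·0.38585774) = 67.534513
y = r_b·(sin φ − φ·cos φ) = 62.798795·(0.38585774 − 0.39613738·0.92255829) = 1.280964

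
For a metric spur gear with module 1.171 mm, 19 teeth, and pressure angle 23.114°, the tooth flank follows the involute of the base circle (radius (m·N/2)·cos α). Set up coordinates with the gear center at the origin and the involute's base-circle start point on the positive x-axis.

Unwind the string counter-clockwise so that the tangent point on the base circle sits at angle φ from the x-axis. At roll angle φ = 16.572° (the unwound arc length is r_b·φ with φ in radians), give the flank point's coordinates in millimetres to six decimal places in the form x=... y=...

pitch radius r_p = m·N/2 = 1.171·19/2 = 11.124500
base radius r_b = r_p·cos α = 11.124500·cos 23.114° = 10.231487
roll angle φ = 16.572° = 0.28923596 rad
x = r_b·(cos φ + φ·sin φ) = 10.231487·(0.95846207 + 0.28923596·0.28522001) = 10.650548
y = r_b·(sin φ − φ·cos φ) = 10.231487·(0.28522001 − 0.28923596·0.95846207) = 0.081835

x=10.650548 y=0.081835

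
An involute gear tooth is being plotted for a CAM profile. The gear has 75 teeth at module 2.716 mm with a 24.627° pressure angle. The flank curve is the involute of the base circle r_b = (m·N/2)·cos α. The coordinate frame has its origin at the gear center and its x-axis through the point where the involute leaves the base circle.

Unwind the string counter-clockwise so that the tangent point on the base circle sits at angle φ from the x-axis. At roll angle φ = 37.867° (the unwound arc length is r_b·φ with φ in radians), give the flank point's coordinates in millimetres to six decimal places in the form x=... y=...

pitch radius r_p = m·N/2 = 2.716·75/2 = 101.850000
base radius r_b = r_p·cos α = 101.850000·cos 24.627° = 92.585708
roll angle φ = 37.867° = 0.66090383 rad
x = r_b·(cos φ + φ·sin φ) = 92.585708·(0.78943776 + 0.66090383·0.61383062) = 110.651102
y = r_b·(sin φ − φ·cos φ) = 92.585708·(0.61383062 − 0.66090383·0.78943776) = 8.526050

x=110.651102 y=8.526050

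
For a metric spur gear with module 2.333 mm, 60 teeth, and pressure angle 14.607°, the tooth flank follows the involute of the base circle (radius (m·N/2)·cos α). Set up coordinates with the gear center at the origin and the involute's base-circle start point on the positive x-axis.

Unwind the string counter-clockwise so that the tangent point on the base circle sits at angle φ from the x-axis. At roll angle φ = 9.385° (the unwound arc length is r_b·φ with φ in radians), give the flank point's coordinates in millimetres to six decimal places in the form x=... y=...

x=68.630298 y=0.098950

pitch radius r_p = m·N/2 = 2.333·60/2 = 69.990000
base radius r_b = r_p·cos α = 69.990000·cos 14.607° = 67.727809
roll angle φ = 9.385° = 0.16379915 rad
x = r_b·(cos φ + φ·sin φ) = 67.727809·(0.98661489 + 0.16379915·0.16306767) = 68.630298
y = r_b·(sin φ − φ·cos φ) = 67.727809·(0.16306767 − 0.16379915·0.98661489) = 0.098950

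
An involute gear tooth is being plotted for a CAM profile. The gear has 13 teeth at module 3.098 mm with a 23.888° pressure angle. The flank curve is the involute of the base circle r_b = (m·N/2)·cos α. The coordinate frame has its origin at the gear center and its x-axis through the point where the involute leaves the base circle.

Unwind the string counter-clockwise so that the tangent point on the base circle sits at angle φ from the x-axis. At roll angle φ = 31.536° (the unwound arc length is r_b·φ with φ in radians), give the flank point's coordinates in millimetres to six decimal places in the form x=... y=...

x=20.993287 y=0.992701

pitch radius r_p = m·N/2 = 3.098·13/2 = 20.137000
base radius r_b = r_p·cos α = 20.137000·cos 23.888° = 18.412040
roll angle φ = 31.536° = 0.55040703 rad
x = r_b·(cos φ + φ·sin φ) = 18.412040·(0.85231170 + 0.55040703·0.52303419) = 20.993287
y = r_b·(sin φ − φ·cos φ) = 18.412040·(0.52303419 − 0.55040703·0.85231170) = 0.992701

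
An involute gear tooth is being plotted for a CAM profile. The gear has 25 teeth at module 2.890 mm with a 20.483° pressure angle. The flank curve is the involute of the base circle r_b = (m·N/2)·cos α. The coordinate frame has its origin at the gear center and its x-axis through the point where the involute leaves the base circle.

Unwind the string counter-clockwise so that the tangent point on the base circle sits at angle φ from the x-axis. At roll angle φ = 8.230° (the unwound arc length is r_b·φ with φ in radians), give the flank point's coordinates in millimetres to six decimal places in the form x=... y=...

pitch radius r_p = m·N/2 = 2.890·25/2 = 36.125000
base radius r_b = r_p·cos α = 36.125000·cos 20.483° = 33.841035
roll angle φ = 8.230° = 0.14364060 rad
x = r_b·(cos φ + φ·sin φ) = 33.841035·(0.98970141 + 0.14364060·0.14314716) = 34.188351
y = r_b·(sin φ − φ·cos φ) = 33.841035·(0.14314716 − 0.14364060·0.98970141) = 0.033362

x=34.188351 y=0.033362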